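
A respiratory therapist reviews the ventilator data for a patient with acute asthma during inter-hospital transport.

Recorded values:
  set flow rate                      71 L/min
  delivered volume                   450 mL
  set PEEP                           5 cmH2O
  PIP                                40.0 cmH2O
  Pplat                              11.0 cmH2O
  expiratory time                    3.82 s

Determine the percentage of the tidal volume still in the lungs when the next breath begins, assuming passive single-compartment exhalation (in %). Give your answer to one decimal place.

12.5

Flow: 71 L/min ÷ 60 = 1.1833 L/s.
R = (PIP − Pplat)/V̇ = (40.0 − 11.0) / 1.1833 = 29.0/1.1833 = 24.508 cmH2O·s/L.
C = Vt/(Pplat − PEEP) = 450.0 / (11.0 − 5) = 450.0/6.0 = 75.0 mL/cmH2O.
τ = R × C = 24.508 × 0.075 L/cmH2O = 1.838 s.
Fraction remaining at end-expiration = e^(−Te/τ) = e^(−3.82/1.838) = 0.1251 → 12.51%.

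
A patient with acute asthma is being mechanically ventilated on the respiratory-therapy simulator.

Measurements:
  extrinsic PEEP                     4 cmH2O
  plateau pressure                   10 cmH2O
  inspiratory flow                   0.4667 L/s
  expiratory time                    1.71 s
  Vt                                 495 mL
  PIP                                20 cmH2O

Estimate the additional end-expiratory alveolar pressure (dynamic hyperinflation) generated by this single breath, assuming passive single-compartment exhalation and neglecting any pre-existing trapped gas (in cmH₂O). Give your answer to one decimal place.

R = (PIP − Pplat)/V̇ = (20 − 10) / 0.4667 = 10.0/0.4667 = 21.427 cmH2O·s/L.
C = Vt/(Pplat − PEEP) = 495.0 / (10 − 4) = 495.0/6.0 = 82.5 mL/cmH2O.
τ = R × C = 21.427 × 0.0825 L/cmH2O = 1.768 s.
Fraction remaining = e^(−Te/τ) = e^(−1.71/1.768) = 0.3801; trapped volume = 495.0 × 0.3801 = 188.15 mL.
Additional alveolar pressure from trapping ≈ V_trapped / C = 188.15 / 82.5 = 2.281 cmH2O.

2.3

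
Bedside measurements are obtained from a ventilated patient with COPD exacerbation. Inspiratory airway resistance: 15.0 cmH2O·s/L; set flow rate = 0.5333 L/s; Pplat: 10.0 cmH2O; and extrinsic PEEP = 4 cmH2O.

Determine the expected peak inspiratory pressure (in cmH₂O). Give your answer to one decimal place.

18.0

PIP = Pplat + Raw × flow = 10.0 + 15.0 × 0.5333 = 10.0 + 8.0 = 18.0 cmH2O.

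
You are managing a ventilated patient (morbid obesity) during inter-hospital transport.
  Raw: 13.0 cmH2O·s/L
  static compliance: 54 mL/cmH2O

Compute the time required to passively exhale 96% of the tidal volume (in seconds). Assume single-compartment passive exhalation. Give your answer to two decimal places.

τ = R × C = 13.0 × 54 mL/cmH2O = 13.0 × 0.054 L/cmH2O = 0.702 s.
Exhaled fraction f = 1 − e^(−t/τ) → t = −τ·ln(1 − f) = −0.702·ln(0.04) = 2.26 s.

2.26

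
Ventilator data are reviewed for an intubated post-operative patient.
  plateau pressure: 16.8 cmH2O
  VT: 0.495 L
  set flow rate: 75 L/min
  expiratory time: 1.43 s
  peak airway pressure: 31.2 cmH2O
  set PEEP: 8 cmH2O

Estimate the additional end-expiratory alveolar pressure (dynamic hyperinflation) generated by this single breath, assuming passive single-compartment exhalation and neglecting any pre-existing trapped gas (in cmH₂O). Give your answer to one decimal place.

1.0

Flow: 75 L/min ÷ 60 = 1.25 L/s.
R = (PIP − Pplat)/V̇ = (31.2 − 16.8) / 1.25 = 14.4/1.25 = 11.52 cmH2O·s/L.
C = Vt/(Pplat − PEEP) = 495.0 / (16.8 − 8) = 495.0/8.8 = 56.25 mL/cmH2O.
τ = R × C = 11.52 × 0.05625 L/cmH2O = 0.648 s.
Fraction remaining = e^(−Te/τ) = e^(−1.43/0.648) = 0.1101; trapped volume = 495.0 × 0.1101 = 54.5 mL.
Additional alveolar pressure from trapping ≈ V_trapped / C = 54.5 / 56.25 = 0.9689 cmH2O.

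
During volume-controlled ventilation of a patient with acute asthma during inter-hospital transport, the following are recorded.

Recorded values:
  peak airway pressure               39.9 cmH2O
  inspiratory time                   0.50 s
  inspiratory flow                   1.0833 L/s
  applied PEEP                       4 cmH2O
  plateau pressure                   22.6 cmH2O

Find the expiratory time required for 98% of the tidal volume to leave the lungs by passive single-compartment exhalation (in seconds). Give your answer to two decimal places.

Vt = flow × Ti = 1.0833 L/s × 0.50 s × 1000 mL/L = 541.65 mL.
R = (PIP − Pplat)/V̇ = (39.9 − 22.6) / 1.0833 = 17.3/1.0833 = 15.97 cmH2O·s/L.
C = Vt/(Pplat − PEEP) = 541.65 / (22.6 − 4) = 541.65/18.6 = 29.121 mL/cmH2O.
τ = R × C = 15.97 × 0.02912 L/cmH2O = 0.465 s.
t = −τ·ln(1 − 0.98) = −0.465·ln(0.02) = 1.819 s.

1.82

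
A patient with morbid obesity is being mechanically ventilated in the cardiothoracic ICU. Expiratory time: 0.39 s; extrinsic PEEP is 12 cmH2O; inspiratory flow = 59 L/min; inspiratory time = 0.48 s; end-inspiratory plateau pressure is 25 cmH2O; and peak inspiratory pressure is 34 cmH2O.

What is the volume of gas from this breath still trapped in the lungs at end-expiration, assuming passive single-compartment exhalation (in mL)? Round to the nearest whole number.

Flow: 59 L/min ÷ 60 = 0.9833 L/s.
Vt = flow × Ti = 0.9833 L/s × 0.48 s × 1000 mL/L = 471.98 mL.
R = (PIP − Pplat)/V̇ = (34 − 25) / 0.9833 = 9.0/0.9833 = 9.153 cmH2O·s/L.
C = Vt/(Pplat − PEEP) = 471.98 / (25 − 12) = 471.98/13.0 = 36.306 mL/cmH2O.
τ = R × C = 9.153 × 0.03631 L/cmH2O = 0.3323 s.
Fraction remaining = e^(−Te/τ) = e^(−0.39/0.3323) = 0.3092.
Trapped volume = 471.98 × 0.3092 = 145.94 mL.

146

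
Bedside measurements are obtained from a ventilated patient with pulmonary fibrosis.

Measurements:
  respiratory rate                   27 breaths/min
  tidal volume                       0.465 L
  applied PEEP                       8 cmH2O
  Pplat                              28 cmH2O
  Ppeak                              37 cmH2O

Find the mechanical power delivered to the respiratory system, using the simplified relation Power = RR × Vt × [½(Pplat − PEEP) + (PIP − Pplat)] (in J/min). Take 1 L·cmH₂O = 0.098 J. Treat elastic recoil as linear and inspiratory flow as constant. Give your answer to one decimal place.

Per-breath work = Vt × [½(Pplat−PEEP) + (PIP−Pplat)] = 0.465 × [0.5×20.0 + 9.0] = 0.465 × 19.0 = 8.835 L·cmH2O.
Power = 27 × 8.835 = 238.55 L·cmH2O/min.
× 0.098 J/(L·cmH2O) → 23.378 J/min.

23.4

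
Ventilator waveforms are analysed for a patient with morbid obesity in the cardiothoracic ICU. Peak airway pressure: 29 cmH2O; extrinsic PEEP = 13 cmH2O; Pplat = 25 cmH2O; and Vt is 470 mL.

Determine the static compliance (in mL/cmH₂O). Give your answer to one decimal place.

39.2

Cstat = Vt / (Pplat − PEEP) = 470 / (25 − 13) = 470 / 12.0 = 39.167 mL/cmH2O.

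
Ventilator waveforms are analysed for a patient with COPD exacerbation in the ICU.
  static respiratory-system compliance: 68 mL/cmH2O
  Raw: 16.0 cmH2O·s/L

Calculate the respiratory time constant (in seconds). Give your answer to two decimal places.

τ = R × C = 16.0 × 68 mL/cmH2O = 16.0 × 0.068 L/cmH2O = 1.088 s.

1.09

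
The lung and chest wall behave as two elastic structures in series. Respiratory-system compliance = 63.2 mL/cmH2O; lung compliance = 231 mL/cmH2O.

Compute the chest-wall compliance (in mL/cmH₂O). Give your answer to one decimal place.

1/Ccw = 1/Crs − 1/CL.
1/Ccw = 1/63.2 − 1/231 = 0.01149.
Ccw = 87.032 mL/cmH2O.

87.0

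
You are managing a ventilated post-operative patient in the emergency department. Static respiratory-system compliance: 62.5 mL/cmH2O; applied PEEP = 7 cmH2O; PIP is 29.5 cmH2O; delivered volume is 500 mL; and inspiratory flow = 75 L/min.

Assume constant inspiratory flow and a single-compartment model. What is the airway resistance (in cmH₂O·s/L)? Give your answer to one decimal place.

Flow: 75 L/min ÷ 60 = 1.25 L/s.
Equation of motion (constant flow): PIP = Vt/C + R·V̇ + PEEP.
R·V̇ = PIP − Vt/C − PEEP = 29.5 − 500/62.5 − 7 = 29.5 − 8.0 − 7 = 14.5 cmH2O.
R = 14.5 / 1.25 = 11.6 cmH2O·s/L.

11.6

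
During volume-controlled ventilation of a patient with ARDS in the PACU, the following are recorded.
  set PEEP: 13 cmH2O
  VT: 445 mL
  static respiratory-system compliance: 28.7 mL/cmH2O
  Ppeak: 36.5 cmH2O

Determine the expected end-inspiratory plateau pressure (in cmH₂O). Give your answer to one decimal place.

Pplat = PEEP + Vt / Cstat = 13 + 445 / 28.7 = 13 + 15.505 = 28.505 cmH2O.

28.5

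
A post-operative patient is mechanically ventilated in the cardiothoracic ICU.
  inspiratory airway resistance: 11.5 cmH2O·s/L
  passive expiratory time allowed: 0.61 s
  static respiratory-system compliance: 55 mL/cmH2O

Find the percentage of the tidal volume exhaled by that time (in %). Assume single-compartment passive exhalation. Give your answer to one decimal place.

61.9

τ = R × C = 11.5 × 55 mL/cmH2O = 11.5 × 0.055 L/cmH2O = 0.6325 s.
Passive exhalation: V(t)/V₀ = e^(−t/τ) = e^(−0.61/0.6325) = 0.3812.
Fraction exhaled = 1 − 0.3812 = 0.6188 → 61.88%.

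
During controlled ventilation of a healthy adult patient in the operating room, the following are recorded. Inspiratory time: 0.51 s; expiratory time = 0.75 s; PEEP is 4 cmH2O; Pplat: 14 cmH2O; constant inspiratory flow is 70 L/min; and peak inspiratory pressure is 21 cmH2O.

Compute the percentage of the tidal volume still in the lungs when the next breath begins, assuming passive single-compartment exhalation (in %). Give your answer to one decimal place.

Flow: 70 L/min ÷ 60 = 1.1667 L/s.
Vt = flow × Ti = 1.1667 L/s × 0.51 s × 1000 mL/L = 595.02 mL.
R = (PIP − Pplat)/V̇ = (21 − 14) / 1.1667 = 7.0/1.1667 = 6.0 cmH2O·s/L.
C = Vt/(Pplat − PEEP) = 595.02 / (14 − 4) = 595.02/10.0 = 59.502 mL/cmH2O.
τ = R × C = 6.0 × 0.0595 L/cmH2O = 0.357 s.
Fraction remaining at end-expiration = e^(−Te/τ) = e^(−0.75/0.357) = 0.1224 → 12.24%.

12.2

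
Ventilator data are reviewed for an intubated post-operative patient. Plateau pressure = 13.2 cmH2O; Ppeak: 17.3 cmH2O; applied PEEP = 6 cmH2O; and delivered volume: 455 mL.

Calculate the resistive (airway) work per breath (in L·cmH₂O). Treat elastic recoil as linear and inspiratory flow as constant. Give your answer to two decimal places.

1.87

With constant inspiratory flow the resistive pressure is constant at PIP − Pplat = 17.3 − 13.2 = 4.1 cmH2O, so resistive work = 4.1 × 0.455 = 1.866 L·cmH2O.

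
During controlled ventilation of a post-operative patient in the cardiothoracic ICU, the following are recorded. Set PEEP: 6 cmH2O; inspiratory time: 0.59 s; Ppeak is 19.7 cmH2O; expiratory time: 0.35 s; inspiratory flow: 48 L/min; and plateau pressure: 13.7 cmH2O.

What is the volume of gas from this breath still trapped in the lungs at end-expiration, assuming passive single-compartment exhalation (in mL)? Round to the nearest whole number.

220

Flow: 48 L/min ÷ 60 = 0.8 L/s.
Vt = flow × Ti = 0.8 L/s × 0.59 s × 1000 mL/L = 472.0 mL.
R = (PIP − Pplat)/V̇ = (19.7 − 13.7) / 0.8 = 6.0/0.8 = 7.5 cmH2O·s/L.
C = Vt/(Pplat − PEEP) = 472.0 / (13.7 − 6) = 472.0/7.7 = 61.299 mL/cmH2O.
τ = R × C = 7.5 × 0.0613 L/cmH2O = 0.4598 s.
Fraction remaining = e^(−Te/τ) = e^(−0.35/0.4598) = 0.4671.
Trapped volume = 472.0 × 0.4671 = 220.47 mL.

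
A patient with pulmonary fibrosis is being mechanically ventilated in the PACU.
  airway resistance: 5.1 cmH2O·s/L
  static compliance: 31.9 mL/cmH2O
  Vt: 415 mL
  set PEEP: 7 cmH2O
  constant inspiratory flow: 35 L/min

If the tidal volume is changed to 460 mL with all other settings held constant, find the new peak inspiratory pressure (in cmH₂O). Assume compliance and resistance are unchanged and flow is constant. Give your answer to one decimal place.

24.4

Flow: 35 L/min ÷ 60 = 0.5833 L/s.
PIP = Vt/C + R·V̇ + PEEP (constant-flow equation of motion).
Only the elastic term changes: ΔPIP = ΔVt / C = (460 − 415) / 31.9 = 1.411 cmH2O.
Original PIP = 415/31.9 + 5.1×0.5833 + 7 = 22.984 cmH2O; new PIP = 22.984 + (1.411) = 24.395 cmH2O.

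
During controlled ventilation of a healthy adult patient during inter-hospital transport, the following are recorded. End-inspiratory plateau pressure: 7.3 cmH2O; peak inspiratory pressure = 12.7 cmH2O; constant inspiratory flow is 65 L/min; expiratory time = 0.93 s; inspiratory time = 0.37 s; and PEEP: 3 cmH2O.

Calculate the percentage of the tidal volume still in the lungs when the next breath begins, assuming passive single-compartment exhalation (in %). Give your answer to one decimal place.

13.5

Flow: 65 L/min ÷ 60 = 1.0833 L/s.
Vt = flow × Ti = 1.0833 L/s × 0.37 s × 1000 mL/L = 400.82 mL.
R = (PIP − Pplat)/V̇ = (12.7 − 7.3) / 1.0833 = 5.4/1.0833 = 4.985 cmH2O·s/L.
C = Vt/(Pplat − PEEP) = 400.82 / (7.3 − 3) = 400.82/4.3 = 93.214 mL/cmH2O.
τ = R × C = 4.985 × 0.09321 L/cmH2O = 0.4647 s.
Fraction remaining at end-expiration = e^(−Te/τ) = e^(−0.93/0.4647) = 0.1352 → 13.52%.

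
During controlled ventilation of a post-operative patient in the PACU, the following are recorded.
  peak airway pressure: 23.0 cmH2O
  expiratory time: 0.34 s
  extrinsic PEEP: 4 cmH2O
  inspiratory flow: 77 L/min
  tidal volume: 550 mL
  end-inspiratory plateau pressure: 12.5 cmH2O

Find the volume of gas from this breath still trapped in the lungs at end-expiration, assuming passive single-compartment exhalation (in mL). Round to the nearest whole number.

Flow: 77 L/min ÷ 60 = 1.2833 L/s.
R = (PIP − Pplat)/V̇ = (23.0 − 12.5) / 1.2833 = 10.5/1.2833 = 8.182 cmH2O·s/L.
C = Vt/(Pplat − PEEP) = 550.0 / (12.5 − 4) = 550.0/8.5 = 64.706 mL/cmH2O.
τ = R × C = 8.182 × 0.06471 L/cmH2O = 0.5295 s.
Fraction remaining = e^(−Te/τ) = e^(−0.34/0.5295) = 0.5262.
Trapped volume = 550.0 × 0.5262 = 289.41 mL.

289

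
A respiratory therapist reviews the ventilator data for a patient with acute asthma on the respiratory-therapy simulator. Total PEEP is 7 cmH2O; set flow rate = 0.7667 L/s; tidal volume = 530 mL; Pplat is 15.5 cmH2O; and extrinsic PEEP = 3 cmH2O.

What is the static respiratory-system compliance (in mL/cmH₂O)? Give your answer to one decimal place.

62.4

End-expiratory occlusion gives total PEEP = 7 cmH2O (intrinsic PEEP = 7 − 3 = 4). Use total PEEP for the elastic gradient.
Cstat = Vt / (Pplat − PEEPtotal) = 530 / (15.5 − 7) = 530 / 8.5 = 62.353 mL/cmH2O.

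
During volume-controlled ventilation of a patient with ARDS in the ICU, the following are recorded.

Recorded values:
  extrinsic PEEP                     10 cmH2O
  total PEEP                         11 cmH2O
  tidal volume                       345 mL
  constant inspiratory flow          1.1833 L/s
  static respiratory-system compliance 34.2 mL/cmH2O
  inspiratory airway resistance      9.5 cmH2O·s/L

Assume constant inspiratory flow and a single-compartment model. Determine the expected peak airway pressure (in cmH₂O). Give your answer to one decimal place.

Total PEEP = 11 cmH2O (set 10 + intrinsic 1); this is the baseline alveolar pressure.
Equation of motion (constant flow): PIP = Vt/C + R·V̇ + PEEP.
PIP = 345/34.2 + 9.5×1.1833 + 11 = 10.088 + 11.241 + 11 = 32.329 cmH2O.

32.3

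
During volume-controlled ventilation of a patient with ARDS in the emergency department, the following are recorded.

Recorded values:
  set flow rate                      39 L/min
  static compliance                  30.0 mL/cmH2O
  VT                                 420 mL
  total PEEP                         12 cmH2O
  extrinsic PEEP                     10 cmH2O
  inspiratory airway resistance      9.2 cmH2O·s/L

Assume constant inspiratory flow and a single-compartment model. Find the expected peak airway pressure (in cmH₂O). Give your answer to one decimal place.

32.0

Flow: 39 L/min ÷ 60 = 0.65 L/s.
Total PEEP = 12 cmH2O (set 10 + intrinsic 2); this is the baseline alveolar pressure.
Equation of motion (constant flow): PIP = Vt/C + R·V̇ + PEEP.
PIP = 420/30.0 + 9.2×0.65 + 12 = 14.0 + 5.98 + 12 = 31.98 cmH2O.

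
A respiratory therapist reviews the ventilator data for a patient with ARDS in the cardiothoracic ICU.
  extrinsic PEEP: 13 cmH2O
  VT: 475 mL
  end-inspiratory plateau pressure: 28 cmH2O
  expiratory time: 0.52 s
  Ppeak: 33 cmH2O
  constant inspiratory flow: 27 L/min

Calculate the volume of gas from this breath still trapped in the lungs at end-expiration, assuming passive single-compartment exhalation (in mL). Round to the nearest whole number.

Flow: 27 L/min ÷ 60 = 0.45 L/s.
R = (PIP − Pplat)/V̇ = (33 − 28) / 0.45 = 5.0/0.45 = 11.111 cmH2O·s/L.
C = Vt/(Pplat − PEEP) = 475.0 / (28 − 13) = 475.0/15.0 = 31.667 mL/cmH2O.
τ = R × C = 11.111 × 0.03167 L/cmH2O = 0.3519 s.
Fraction remaining = e^(−Te/τ) = e^(−0.52/0.3519) = 0.2282.
Trapped volume = 475.0 × 0.2282 = 108.4 mL.

108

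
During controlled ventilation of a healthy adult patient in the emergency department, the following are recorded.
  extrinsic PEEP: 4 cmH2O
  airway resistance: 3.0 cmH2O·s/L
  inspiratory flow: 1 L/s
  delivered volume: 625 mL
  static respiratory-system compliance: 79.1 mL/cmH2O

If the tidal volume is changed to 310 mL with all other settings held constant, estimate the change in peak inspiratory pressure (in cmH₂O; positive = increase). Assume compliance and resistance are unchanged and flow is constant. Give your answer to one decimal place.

PIP = Vt/C + R·V̇ + PEEP (constant-flow equation of motion).
Only the elastic term changes: ΔPIP = ΔVt / C = (310 − 625) / 79.1 = -3.982 cmH2O.

-4.0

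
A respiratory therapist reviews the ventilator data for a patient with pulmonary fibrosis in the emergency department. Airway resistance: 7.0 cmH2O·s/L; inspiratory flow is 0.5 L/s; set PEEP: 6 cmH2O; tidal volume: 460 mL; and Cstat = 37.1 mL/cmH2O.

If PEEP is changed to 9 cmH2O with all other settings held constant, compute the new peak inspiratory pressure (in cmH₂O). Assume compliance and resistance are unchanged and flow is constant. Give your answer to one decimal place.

24.9

PIP = Vt/C + R·V̇ + PEEP (constant-flow equation of motion).
Only the baseline term changes: ΔPIP = ΔPEEP = 9 − 6 = 3.0 cmH2O.
Original PIP = 460/37.1 + 7.0×0.5 + 6 = 21.899 cmH2O; new PIP = 21.899 + (3.0) = 24.899 cmH2O.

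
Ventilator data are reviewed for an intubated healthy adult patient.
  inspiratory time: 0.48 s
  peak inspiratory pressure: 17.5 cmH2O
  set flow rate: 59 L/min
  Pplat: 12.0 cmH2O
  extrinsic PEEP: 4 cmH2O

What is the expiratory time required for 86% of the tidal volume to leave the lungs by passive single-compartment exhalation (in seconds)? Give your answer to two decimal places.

Flow: 59 L/min ÷ 60 = 0.9833 L/s.
Vt = flow × Ti = 0.9833 L/s × 0.48 s × 1000 mL/L = 471.98 mL.
R = (PIP − Pplat)/V̇ = (17.5 − 12.0) / 0.9833 = 5.5/0.9833 = 5.593 cmH2O·s/L.
C = Vt/(Pplat − PEEP) = 471.98 / (12.0 − 4) = 471.98/8.0 = 58.998 mL/cmH2O.
τ = R × C = 5.593 × 0.059 L/cmH2O = 0.33 s.
t = −τ·ln(1 − 0.86) = −0.33·ln(0.14) = 0.6488 s.

0.65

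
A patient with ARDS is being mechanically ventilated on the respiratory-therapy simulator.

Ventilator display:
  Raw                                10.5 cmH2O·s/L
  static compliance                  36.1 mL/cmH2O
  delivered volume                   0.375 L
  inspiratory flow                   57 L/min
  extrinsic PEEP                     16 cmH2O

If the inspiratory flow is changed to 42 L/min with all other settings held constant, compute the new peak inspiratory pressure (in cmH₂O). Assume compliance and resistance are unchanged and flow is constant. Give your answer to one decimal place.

Flow: 57 L/min ÷ 60 = 0.95 L/s.
New flow: 42 L/min ÷ 60 = 0.7 L/s.
PIP = Vt/C + R·V̇ + PEEP (constant-flow equation of motion).
Only the resistive term changes: ΔPIP = R × ΔV̇ = 10.5 × (0.7 − 0.95) = 10.5 × -0.25 = -2.625 cmH2O.
Original PIP = 375/36.1 + 10.5×0.95 + 16 = 36.363 cmH2O; new PIP = 36.363 + (-2.625) = 33.738 cmH2O.

33.7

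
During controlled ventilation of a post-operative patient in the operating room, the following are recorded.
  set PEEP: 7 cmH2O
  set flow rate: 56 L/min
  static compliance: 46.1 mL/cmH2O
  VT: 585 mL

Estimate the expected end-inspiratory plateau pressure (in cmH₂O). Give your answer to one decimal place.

Pplat = PEEP + Vt / Cstat = 7 + 585 / 46.1 = 7 + 12.69 = 19.69 cmH2O.

19.7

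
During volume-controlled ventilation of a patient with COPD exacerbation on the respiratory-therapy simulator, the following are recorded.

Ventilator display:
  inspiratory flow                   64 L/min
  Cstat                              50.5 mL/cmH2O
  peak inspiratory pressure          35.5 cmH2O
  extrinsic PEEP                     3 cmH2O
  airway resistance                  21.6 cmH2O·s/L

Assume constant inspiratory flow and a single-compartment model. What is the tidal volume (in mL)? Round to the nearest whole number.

Flow: 64 L/min ÷ 60 = 1.0667 L/s.
Equation of motion (constant flow): PIP = Vt/C + R·V̇ + PEEP.
Vt/C = PIP − R·V̇ − PEEP = 35.5 − 23.041 − 3 = 9.459 cmH2O.
Vt = C × 9.459 = 50.5 × 9.459 = 477.68 mL.

478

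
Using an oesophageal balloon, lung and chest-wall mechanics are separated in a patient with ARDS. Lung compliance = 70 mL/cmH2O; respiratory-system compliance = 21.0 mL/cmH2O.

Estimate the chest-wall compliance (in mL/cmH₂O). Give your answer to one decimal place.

30.0

1/Ccw = 1/Crs − 1/CL.
1/Ccw = 1/21.0 − 1/70 = 0.03333.
Ccw = 30.003 mL/cmH2O.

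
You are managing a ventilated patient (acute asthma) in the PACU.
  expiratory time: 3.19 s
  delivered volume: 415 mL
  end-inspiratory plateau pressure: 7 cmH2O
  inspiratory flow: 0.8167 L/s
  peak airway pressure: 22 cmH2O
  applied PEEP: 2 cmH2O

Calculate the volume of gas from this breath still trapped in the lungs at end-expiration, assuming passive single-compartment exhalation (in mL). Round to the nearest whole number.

R = (PIP − Pplat)/V̇ = (22 − 7) / 0.8167 = 15.0/0.8167 = 18.367 cmH2O·s/L.
C = Vt/(Pplat − PEEP) = 415.0 / (7 − 2) = 415.0/5.0 = 83.0 mL/cmH2O.
τ = R × C = 18.367 × 0.083 L/cmH2O = 1.524 s.
Fraction remaining = e^(−Te/τ) = e^(−3.19/1.524) = 0.1233.
Trapped volume = 415.0 × 0.1233 = 51.17 mL.

51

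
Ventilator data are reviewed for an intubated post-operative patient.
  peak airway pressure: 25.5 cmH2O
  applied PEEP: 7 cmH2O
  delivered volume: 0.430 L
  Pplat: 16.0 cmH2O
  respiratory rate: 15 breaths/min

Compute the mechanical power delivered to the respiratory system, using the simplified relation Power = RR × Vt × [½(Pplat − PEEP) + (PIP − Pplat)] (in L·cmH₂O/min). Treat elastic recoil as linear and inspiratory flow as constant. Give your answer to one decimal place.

90.3

Per-breath work = Vt × [½(Pplat−PEEP) + (PIP−Pplat)] = 0.430 × [0.5×9.0 + 9.5] = 0.430 × 14.0 = 6.02 L·cmH2O.
Power = 15 × 6.02 = 90.3 L·cmH2O/min.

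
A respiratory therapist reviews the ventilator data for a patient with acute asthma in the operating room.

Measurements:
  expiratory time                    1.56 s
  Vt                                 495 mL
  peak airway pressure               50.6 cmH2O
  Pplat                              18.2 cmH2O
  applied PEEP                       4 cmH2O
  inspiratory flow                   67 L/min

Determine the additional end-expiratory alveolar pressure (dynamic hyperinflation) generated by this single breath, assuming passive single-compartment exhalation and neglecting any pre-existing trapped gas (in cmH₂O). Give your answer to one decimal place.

Flow: 67 L/min ÷ 60 = 1.1167 L/s.
R = (PIP − Pplat)/V̇ = (50.6 − 18.2) / 1.1167 = 32.4/1.1167 = 29.014 cmH2O·s/L.
C = Vt/(Pplat − PEEP) = 495.0 / (18.2 − 4) = 495.0/14.2 = 34.859 mL/cmH2O.
τ = R × C = 29.014 × 0.03486 L/cmH2O = 1.011 s.
Fraction remaining = e^(−Te/τ) = e^(−1.56/1.011) = 0.2137; trapped volume = 495.0 × 0.2137 = 105.78 mL.
Additional alveolar pressure from trapping ≈ V_trapped / C = 105.78 / 34.859 = 3.035 cmH2O.

3.0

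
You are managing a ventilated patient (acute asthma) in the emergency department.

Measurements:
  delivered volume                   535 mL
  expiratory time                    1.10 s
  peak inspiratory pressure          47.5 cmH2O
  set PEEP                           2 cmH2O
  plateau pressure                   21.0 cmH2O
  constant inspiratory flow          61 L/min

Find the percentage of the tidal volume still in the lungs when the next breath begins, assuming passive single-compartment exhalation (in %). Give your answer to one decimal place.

Flow: 61 L/min ÷ 60 = 1.0167 L/s.
R = (PIP − Pplat)/V̇ = (47.5 − 21.0) / 1.0167 = 26.5/1.0167 = 26.065 cmH2O·s/L.
C = Vt/(Pplat − PEEP) = 535.0 / (21.0 − 2) = 535.0/19.0 = 28.158 mL/cmH2O.
τ = R × C = 26.065 × 0.02816 L/cmH2O = 0.734 s.
Fraction remaining at end-expiration = e^(−Te/τ) = e^(−1.10/0.734) = 0.2234 → 22.34%.

22.3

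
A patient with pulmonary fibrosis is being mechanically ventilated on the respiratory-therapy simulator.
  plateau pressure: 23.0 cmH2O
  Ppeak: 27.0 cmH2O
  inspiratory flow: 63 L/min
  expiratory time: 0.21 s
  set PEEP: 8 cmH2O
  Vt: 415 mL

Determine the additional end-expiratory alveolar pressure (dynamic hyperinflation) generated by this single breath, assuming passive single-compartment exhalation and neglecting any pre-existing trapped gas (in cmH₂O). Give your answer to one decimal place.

Flow: 63 L/min ÷ 60 = 1.05 L/s.
R = (PIP − Pplat)/V̇ = (27.0 − 23.0) / 1.05 = 4.0/1.05 = 3.81 cmH2O·s/L.
C = Vt/(Pplat − PEEP) = 415.0 / (23.0 − 8) = 415.0/15.0 = 27.667 mL/cmH2O.
τ = R × C = 3.81 × 0.02767 L/cmH2O = 0.1054 s.
Fraction remaining = e^(−Te/τ) = e^(−0.21/0.1054) = 0.1364; trapped volume = 415.0 × 0.1364 = 56.606 mL.
Additional alveolar pressure from trapping ≈ V_trapped / C = 56.606 / 27.667 = 2.046 cmH2O.

2.0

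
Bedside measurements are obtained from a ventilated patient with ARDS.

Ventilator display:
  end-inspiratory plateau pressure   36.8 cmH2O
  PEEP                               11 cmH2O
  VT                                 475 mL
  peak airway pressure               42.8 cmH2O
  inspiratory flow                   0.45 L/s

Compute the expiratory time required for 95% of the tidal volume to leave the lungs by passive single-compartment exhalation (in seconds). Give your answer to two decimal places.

R = (PIP − Pplat)/V̇ = (42.8 − 36.8) / 0.45 = 6.0/0.45 = 13.333 cmH2O·s/L.
C = Vt/(Pplat − PEEP) = 475.0 / (36.8 − 11) = 475.0/25.8 = 18.411 mL/cmH2O.
τ = R × C = 13.333 × 0.01841 L/cmH2O = 0.2455 s.
t = −τ·ln(1 − 0.95) = −0.2455·ln(0.05) = 0.7355 s.

0.74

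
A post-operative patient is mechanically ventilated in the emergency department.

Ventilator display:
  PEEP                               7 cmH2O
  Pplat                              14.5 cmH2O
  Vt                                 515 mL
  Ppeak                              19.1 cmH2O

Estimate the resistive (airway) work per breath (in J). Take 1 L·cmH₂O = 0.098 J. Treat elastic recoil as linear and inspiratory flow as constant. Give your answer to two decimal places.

With constant inspiratory flow the resistive pressure is constant at PIP − Pplat = 19.1 − 14.5 = 4.6 cmH2O, so resistive work = 4.6 × 0.515 = 2.369 L·cmH2O.
× 0.098 J/(L·cmH2O) → 0.2322 J.

0.23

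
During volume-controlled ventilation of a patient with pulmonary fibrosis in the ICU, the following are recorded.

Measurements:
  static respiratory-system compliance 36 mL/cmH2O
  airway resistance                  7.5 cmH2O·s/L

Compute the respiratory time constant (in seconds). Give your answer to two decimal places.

τ = R × C = 7.5 × 36 mL/cmH2O = 7.5 × 0.036 L/cmH2O = 0.27 s.

0.27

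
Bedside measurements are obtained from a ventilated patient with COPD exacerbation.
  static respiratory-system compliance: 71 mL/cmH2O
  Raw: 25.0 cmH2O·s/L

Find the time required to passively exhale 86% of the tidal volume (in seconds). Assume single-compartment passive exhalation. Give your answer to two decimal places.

τ = R × C = 25.0 × 71 mL/cmH2O = 25.0 × 0.071 L/cmH2O = 1.775 s.
Exhaled fraction f = 1 − e^(−t/τ) → t = −τ·ln(1 − f) = −1.775·ln(0.14) = 3.49 s.

3.49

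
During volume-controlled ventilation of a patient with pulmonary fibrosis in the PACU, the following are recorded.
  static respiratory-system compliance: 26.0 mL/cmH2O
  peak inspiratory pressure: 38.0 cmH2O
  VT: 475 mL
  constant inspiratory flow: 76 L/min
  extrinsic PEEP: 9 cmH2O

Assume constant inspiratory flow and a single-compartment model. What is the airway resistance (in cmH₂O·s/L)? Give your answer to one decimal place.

8.5

Flow: 76 L/min ÷ 60 = 1.2667 L/s.
Equation of motion (constant flow): PIP = Vt/C + R·V̇ + PEEP.
R·V̇ = PIP − Vt/C − PEEP = 38.0 − 475/26.0 − 9 = 38.0 − 18.269 − 9 = 10.731 cmH2O.
R = 10.731 / 1.2667 = 8.472 cmH2O·s/L.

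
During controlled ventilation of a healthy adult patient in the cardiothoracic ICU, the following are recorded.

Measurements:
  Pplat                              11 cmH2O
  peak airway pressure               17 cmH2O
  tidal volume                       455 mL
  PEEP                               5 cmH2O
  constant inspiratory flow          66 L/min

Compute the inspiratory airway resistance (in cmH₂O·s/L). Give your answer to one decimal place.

5.5

Flow: 66 L/min ÷ 60 = 1.1 L/s.
Raw = (PIP − Pplat) / flow = (17 − 11) / 1.1 = 6.0 / 1.1 = 5.455 cmH2O·s/L.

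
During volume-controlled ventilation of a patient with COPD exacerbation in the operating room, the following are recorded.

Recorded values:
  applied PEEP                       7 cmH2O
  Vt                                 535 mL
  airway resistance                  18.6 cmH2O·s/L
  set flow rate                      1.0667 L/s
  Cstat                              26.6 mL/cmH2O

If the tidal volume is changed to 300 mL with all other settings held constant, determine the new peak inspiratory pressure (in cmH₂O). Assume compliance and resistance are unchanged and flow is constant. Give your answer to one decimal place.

PIP = Vt/C + R·V̇ + PEEP (constant-flow equation of motion).
Only the elastic term changes: ΔPIP = ΔVt / C = (300 − 535) / 26.6 = -8.835 cmH2O.
Original PIP = 535/26.6 + 18.6×1.0667 + 7 = 46.953 cmH2O; new PIP = 46.953 + (-8.835) = 38.118 cmH2O.

38.1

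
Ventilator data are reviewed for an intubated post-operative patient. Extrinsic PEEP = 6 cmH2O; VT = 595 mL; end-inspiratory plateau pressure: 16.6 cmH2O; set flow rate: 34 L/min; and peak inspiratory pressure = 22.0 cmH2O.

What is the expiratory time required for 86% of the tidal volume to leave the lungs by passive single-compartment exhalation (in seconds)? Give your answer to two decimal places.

Flow: 34 L/min ÷ 60 = 0.5667 L/s.
R = (PIP − Pplat)/V̇ = (22.0 − 16.6) / 0.5667 = 5.4/0.5667 = 9.529 cmH2O·s/L.
C = Vt/(Pplat − PEEP) = 595.0 / (16.6 − 6) = 595.0/10.6 = 56.132 mL/cmH2O.
τ = R × C = 9.529 × 0.05613 L/cmH2O = 0.5349 s.
t = −τ·ln(1 − 0.86) = −0.5349·ln(0.14) = 1.052 s.

1.05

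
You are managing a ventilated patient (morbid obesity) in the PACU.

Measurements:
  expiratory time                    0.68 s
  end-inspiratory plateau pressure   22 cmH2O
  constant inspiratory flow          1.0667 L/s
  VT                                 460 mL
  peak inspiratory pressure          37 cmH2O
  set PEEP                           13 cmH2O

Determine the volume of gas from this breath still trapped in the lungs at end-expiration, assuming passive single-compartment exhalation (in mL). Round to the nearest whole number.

R = (PIP − Pplat)/V̇ = (37 − 22) / 1.0667 = 15.0/1.0667 = 14.062 cmH2O·s/L.
C = Vt/(Pplat − PEEP) = 460.0 / (22 − 13) = 460.0/9.0 = 51.111 mL/cmH2O.
τ = R × C = 14.062 × 0.05111 L/cmH2O = 0.7187 s.
Fraction remaining = e^(−Te/τ) = e^(−0.68/0.7187) = 0.3882.
Trapped volume = 460.0 × 0.3882 = 178.57 mL.

179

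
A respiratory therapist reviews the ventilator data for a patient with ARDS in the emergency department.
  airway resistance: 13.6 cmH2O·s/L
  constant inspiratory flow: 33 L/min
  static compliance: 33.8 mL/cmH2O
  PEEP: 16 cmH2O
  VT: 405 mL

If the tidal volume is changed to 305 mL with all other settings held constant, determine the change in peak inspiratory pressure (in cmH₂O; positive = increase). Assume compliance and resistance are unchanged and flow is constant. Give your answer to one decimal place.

-3.0

PIP = Vt/C + R·V̇ + PEEP (constant-flow equation of motion).
Only the elastic term changes: ΔPIP = ΔVt / C = (305 − 405) / 33.8 = -2.959 cmH2O.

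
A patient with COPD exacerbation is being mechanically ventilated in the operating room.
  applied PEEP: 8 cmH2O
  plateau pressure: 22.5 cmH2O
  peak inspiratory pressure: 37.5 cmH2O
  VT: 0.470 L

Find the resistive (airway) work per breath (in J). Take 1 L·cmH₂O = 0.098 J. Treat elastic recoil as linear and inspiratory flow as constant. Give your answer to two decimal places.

With constant inspiratory flow the resistive pressure is constant at PIP − Pplat = 37.5 − 22.5 = 15.0 cmH2O, so resistive work = 15.0 × 0.470 = 7.05 L·cmH2O.
× 0.098 J/(L·cmH2O) → 0.6909 J.

0.69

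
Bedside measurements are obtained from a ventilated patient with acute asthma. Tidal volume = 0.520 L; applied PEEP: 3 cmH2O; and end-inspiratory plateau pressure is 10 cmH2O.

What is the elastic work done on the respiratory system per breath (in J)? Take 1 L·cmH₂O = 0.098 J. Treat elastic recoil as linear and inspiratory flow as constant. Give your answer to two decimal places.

Elastic work ≈ ½ × (Pplat − PEEP) × Vt = 0.5 × (10 − 3) × 0.520 L = 0.5 × 7.0 × 0.520 = 1.82 L·cmH2O.
× 0.098 J/(L·cmH2O) → 0.1784 J.

0.18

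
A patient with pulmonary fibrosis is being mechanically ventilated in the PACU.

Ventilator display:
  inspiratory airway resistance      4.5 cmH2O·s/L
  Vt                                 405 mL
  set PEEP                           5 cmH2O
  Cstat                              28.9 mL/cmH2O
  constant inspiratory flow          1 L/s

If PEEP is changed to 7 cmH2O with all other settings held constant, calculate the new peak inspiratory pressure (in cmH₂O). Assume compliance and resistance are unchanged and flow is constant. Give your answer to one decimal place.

PIP = Vt/C + R·V̇ + PEEP (constant-flow equation of motion).
Only the baseline term changes: ΔPIP = ΔPEEP = 7 − 5 = 2.0 cmH2O.
Original PIP = 405/28.9 + 4.5×1 + 5 = 23.514 cmH2O; new PIP = 23.514 + (2.0) = 25.514 cmH2O.

25.5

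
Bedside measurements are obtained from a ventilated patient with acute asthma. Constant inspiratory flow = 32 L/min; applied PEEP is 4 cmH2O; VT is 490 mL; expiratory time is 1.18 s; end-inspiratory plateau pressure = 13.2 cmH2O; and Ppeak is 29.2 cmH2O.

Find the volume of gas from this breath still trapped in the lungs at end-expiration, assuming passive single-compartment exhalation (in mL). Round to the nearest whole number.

Flow: 32 L/min ÷ 60 = 0.5333 L/s.
R = (PIP − Pplat)/V̇ = (29.2 − 13.2) / 0.5333 = 16.0/0.5333 = 30.002 cmH2O·s/L.
C = Vt/(Pplat − PEEP) = 490.0 / (13.2 − 4) = 490.0/9.2 = 53.261 mL/cmH2O.
τ = R × C = 30.002 × 0.05326 L/cmH2O = 1.598 s.
Fraction remaining = e^(−Te/τ) = e^(−1.18/1.598) = 0.4779.
Trapped volume = 490.0 × 0.4779 = 234.17 mL.

234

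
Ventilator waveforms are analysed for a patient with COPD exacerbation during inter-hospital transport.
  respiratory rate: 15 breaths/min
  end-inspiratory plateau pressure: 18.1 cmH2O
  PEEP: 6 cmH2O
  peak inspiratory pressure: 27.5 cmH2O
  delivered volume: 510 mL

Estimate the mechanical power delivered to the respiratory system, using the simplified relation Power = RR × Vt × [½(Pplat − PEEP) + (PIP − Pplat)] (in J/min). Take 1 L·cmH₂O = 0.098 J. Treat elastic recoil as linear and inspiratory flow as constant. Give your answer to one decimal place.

11.6

Per-breath work = Vt × [½(Pplat−PEEP) + (PIP−Pplat)] = 0.510 × [0.5×12.1 + 9.4] = 0.510 × 15.45 = 7.88 L·cmH2O.
Power = 15 × 7.88 = 118.2 L·cmH2O/min.
× 0.098 J/(L·cmH2O) → 11.584 J/min.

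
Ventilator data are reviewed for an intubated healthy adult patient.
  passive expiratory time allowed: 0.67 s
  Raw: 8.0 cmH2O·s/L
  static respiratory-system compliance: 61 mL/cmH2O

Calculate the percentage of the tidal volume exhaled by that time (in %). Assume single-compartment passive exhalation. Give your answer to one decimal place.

τ = R × C = 8.0 × 61 mL/cmH2O = 8.0 × 0.061 L/cmH2O = 0.488 s.
Passive exhalation: V(t)/V₀ = e^(−t/τ) = e^(−0.67/0.488) = 0.2534.
Fraction exhaled = 1 − 0.2534 = 0.7466 → 74.66%.

74.7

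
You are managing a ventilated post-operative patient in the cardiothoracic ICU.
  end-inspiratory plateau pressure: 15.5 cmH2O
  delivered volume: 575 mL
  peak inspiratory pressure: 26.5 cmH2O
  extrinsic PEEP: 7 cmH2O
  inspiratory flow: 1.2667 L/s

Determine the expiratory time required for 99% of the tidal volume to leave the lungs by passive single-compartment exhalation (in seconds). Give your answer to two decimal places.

R = (PIP − Pplat)/V̇ = (26.5 − 15.5) / 1.2667 = 11.0/1.2667 = 8.684 cmH2O·s/L.
C = Vt/(Pplat − PEEP) = 575.0 / (15.5 − 7) = 575.0/8.5 = 67.647 mL/cmH2O.
τ = R × C = 8.684 × 0.06765 L/cmH2O = 0.5875 s.
t = −τ·ln(1 − 0.99) = −0.5875·ln(0.01) = 2.706 s.

2.71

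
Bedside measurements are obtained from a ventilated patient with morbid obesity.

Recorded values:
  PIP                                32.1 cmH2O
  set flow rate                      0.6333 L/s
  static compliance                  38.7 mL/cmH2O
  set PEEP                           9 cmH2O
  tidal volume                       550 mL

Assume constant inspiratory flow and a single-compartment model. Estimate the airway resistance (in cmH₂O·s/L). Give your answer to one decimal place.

Equation of motion (constant flow): PIP = Vt/C + R·V̇ + PEEP.
R·V̇ = PIP − Vt/C − PEEP = 32.1 − 550/38.7 − 9 = 32.1 − 14.212 − 9 = 8.888 cmH2O.
R = 8.888 / 0.6333 = 14.034 cmH2O·s/L.

14.0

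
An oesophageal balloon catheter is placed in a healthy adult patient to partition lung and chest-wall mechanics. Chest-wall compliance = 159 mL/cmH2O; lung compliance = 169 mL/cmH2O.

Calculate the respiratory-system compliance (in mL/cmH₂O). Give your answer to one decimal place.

81.9

Lung and chest wall are elastances in series: 1/Crs = 1/CL + 1/Ccw.
1/Crs = 1/169 + 1/159 = 0.01221.
Crs = 81.9 mL/cmH2O.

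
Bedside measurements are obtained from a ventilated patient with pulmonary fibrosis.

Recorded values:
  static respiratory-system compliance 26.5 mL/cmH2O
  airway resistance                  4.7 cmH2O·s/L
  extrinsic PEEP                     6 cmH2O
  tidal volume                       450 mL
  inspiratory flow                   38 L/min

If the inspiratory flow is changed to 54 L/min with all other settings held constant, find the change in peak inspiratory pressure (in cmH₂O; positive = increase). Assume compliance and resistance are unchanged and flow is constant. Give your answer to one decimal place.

Flow: 38 L/min ÷ 60 = 0.6333 L/s.
New flow: 54 L/min ÷ 60 = 0.9 L/s.
PIP = Vt/C + R·V̇ + PEEP (constant-flow equation of motion).
Only the resistive term changes: ΔPIP = R × ΔV̇ = 4.7 × (0.9 − 0.6333) = 4.7 × 0.2667 = 1.253 cmH2O.

1.3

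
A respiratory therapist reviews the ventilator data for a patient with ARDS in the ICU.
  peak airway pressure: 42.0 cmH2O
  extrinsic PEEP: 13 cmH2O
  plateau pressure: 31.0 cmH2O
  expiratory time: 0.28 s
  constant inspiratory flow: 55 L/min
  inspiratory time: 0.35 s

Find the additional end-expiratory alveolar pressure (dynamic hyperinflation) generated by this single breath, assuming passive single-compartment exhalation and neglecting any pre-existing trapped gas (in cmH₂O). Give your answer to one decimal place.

Flow: 55 L/min ÷ 60 = 0.9167 L/s.
Vt = flow × Ti = 0.9167 L/s × 0.35 s × 1000 mL/L = 320.85 mL.
R = (PIP − Pplat)/V̇ = (42.0 − 31.0) / 0.9167 = 11.0/0.9167 = 12.0 cmH2O·s/L.
C = Vt/(Pplat − PEEP) = 320.85 / (31.0 − 13) = 320.85/18.0 = 17.825 mL/cmH2O.
τ = R × C = 12.0 × 0.01783 L/cmH2O = 0.214 s.
Fraction remaining = e^(−Te/τ) = e^(−0.28/0.214) = 0.2702; trapped volume = 320.85 × 0.2702 = 86.694 mL.
Additional alveolar pressure from trapping ≈ V_trapped / C = 86.694 / 17.825 = 4.864 cmH2O.

4.9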